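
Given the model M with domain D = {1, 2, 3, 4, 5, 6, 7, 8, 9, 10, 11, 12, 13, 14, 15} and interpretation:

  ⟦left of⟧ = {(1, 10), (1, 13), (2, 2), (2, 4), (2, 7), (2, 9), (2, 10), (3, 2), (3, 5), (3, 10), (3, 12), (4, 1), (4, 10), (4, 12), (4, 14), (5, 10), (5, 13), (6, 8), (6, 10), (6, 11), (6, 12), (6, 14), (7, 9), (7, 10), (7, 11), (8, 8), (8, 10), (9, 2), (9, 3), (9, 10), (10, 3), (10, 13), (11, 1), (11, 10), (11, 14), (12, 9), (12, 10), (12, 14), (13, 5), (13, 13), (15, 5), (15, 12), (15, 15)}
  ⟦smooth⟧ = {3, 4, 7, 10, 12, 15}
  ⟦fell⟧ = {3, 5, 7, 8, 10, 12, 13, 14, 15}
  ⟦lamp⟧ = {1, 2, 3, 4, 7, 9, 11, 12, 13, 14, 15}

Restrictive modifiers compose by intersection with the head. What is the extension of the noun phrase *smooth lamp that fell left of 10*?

⟦that fell⟧ = ⟦fell⟧ = {3, 5, 7, 8, 10, 12, 13, 14, 15}
⟦left of 10⟧ = {x : ⟨x, 10⟩ ∈ ⟦left of⟧} = {1, 2, 3, 4, 5, 6, 7, 8, 9, 11, 12}
⟦lamp⟧ = {1, 2, 3, 4, 7, 9, 11, 12, 13, 14, 15}
… ∩ ⟦that fell⟧ = {1, 2, 3, 4, 7, 9, 11, 12, 13, 14, 15} ∩ {3, 5, 7, 8, 10, 12, 13, 14, 15} = {3, 7, 12, 13, 14, 15}
… ∩ ⟦left of 10⟧ = {3, 7, 12, 13, 14, 15} ∩ {1, 2, 3, 4, 5, 6, 7, 8, 9, 11, 12} = {3, 7, 12}
… ∩ ⟦smooth⟧ = {3, 7, 12} ∩ {3, 4, 7, 10, 12, 15} = {3, 7, 12}
So ⟦smooth lamp that fell left of 10⟧ = {3, 7, 12}.

{3, 7, 12}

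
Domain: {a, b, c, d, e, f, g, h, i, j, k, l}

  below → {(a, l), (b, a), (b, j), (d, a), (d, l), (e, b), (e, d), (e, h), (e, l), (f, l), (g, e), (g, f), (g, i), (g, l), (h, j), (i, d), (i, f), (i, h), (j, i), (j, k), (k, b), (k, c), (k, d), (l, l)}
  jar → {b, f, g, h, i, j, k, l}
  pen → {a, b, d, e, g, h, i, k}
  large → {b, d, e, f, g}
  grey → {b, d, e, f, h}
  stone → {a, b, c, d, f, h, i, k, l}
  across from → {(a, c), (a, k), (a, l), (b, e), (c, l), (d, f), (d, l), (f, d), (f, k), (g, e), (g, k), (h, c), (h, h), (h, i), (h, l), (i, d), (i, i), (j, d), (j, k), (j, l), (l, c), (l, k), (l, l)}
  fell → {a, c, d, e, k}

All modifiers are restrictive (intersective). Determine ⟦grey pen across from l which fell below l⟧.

⟦across from l⟧ = {x : ⟨x, l⟩ ∈ ⟦across from⟧} = {a, c, d, h, j, l}
⟦which fell⟧ = ⟦fell⟧ = {a, c, d, e, k}
⟦below l⟧ = {x : ⟨x, l⟩ ∈ ⟦below⟧} = {a, d, e, f, g, l}
⟦pen⟧ = {a, b, d, e, g, h, i, k}
… ∩ ⟦across from l⟧ = {a, b, d, e, g, h, i, k} ∩ {a, c, d, h, j, l} = {a, d, h}
… ∩ ⟦which fell⟧ = {a, d, h} ∩ {a, c, d, e, k} = {a, d}
… ∩ ⟦below l⟧ = {a, d} ∩ {a, d, e, f, g, l} = {a, d}
… ∩ ⟦grey⟧ = {a, d} ∩ {b, d, e, f, h} = {d}
So ⟦grey pen across from l which fell below l⟧ = {d}.

{d}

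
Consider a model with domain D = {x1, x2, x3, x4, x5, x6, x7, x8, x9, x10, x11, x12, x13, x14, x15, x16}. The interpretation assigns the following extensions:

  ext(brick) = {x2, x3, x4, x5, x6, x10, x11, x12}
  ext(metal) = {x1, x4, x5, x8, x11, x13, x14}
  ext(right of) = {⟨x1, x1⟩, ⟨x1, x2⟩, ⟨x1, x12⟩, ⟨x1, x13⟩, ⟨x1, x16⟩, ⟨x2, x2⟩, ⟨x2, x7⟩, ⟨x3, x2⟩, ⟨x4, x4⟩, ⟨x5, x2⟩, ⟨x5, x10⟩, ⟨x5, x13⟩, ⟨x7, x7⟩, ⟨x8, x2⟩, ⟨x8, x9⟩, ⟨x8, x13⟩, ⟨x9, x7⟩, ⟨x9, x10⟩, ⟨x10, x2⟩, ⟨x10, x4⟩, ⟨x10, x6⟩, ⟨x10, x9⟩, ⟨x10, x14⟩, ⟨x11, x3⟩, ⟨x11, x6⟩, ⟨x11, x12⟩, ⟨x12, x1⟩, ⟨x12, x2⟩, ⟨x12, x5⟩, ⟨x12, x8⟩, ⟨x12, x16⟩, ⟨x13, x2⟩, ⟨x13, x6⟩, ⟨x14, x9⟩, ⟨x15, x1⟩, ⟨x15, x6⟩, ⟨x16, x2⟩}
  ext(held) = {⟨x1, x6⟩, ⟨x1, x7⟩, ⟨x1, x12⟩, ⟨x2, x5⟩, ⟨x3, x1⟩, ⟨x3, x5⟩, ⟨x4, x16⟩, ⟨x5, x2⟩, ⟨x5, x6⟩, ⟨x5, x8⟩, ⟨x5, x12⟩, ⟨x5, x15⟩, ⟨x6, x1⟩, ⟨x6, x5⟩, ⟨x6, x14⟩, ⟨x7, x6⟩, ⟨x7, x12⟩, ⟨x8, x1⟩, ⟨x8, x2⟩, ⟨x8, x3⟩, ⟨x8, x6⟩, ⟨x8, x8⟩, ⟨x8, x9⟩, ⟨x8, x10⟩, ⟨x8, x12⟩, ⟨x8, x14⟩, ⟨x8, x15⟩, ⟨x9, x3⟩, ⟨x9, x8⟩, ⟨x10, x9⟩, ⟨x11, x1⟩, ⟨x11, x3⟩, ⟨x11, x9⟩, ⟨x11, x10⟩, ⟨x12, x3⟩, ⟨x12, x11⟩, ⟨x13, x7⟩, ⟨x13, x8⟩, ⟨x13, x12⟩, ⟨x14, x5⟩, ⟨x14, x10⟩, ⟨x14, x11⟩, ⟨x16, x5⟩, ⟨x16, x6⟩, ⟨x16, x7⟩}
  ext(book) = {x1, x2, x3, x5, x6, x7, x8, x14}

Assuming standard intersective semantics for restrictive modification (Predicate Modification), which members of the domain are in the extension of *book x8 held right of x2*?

{x1, x2, x3, x8}

⟦x8 held⟧ = {x : ⟨x8, x⟩ ∈ ⟦held⟧} = {x1, x2, x3, x6, x8, x9, x10, x12, x14, x15}
⟦right of x2⟧ = {x : ⟨x, x2⟩ ∈ ⟦right of⟧} = {x1, x2, x3, x5, x8, x10, x12, x13, x16}
⟦book⟧ = {x1, x2, x3, x5, x6, x7, x8, x14}
… ∩ ⟦x8 held⟧ = {x1, x2, x3, x5, x6, x7, x8, x14} ∩ {x1, x2, x3, x6, x8, x9, x10, x12, x14, x15} = {x1, x2, x3, x6, x8, x14}
… ∩ ⟦right of x2⟧ = {x1, x2, x3, x6, x8, x14} ∩ {x1, x2, x3, x5, x8, x10, x12, x13, x16} = {x1, x2, x3, x8}
So ⟦book x8 held right of x2⟧ = {x1, x2, x3, x8}.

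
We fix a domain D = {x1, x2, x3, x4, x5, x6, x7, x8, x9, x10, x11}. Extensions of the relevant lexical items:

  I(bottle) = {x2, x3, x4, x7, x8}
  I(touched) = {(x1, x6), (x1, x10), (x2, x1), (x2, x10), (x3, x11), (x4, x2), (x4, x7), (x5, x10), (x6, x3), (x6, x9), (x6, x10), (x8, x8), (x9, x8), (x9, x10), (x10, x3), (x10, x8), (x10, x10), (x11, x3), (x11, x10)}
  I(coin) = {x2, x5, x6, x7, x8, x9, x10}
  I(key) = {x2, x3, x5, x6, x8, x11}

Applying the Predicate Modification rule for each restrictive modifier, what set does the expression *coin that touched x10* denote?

{x2, x5, x6, x9, x10}

⟦that touched x10⟧ = {x : ⟨x, x10⟩ ∈ ⟦touched⟧} = {x1, x2, x5, x6, x9, x10, x11}
⟦coin⟧ = {x2, x5, x6, x7, x8, x9, x10}
… ∩ ⟦that touched x10⟧ = {x2, x5, x6, x7, x8, x9, x10} ∩ {x1, x2, x5, x6, x9, x10, x11} = {x2, x5, x6, x9, x10}
So ⟦coin that touched x10⟧ = {x2, x5, x6, x9, x10}.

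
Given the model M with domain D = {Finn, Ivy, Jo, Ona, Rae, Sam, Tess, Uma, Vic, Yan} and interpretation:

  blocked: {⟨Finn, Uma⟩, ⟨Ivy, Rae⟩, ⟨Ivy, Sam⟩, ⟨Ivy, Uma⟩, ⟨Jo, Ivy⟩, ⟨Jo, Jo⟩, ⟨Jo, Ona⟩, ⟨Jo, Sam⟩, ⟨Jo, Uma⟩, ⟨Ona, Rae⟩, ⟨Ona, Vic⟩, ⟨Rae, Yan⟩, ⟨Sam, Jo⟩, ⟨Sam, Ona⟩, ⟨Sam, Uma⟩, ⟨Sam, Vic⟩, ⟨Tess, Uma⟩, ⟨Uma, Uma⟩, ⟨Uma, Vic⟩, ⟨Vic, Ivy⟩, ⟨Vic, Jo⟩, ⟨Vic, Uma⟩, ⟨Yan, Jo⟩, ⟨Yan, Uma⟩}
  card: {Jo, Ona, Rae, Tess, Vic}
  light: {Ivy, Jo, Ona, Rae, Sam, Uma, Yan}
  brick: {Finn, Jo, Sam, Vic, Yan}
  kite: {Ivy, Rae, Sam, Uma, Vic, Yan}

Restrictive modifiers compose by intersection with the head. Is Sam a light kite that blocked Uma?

⟦that blocked Uma⟧ = {x : ⟨x, Uma⟩ ∈ ⟦blocked⟧} = {Finn, Ivy, Jo, Sam, Tess, Uma, Vic, Yan}
⟦kite⟧ = {Ivy, Rae, Sam, Uma, Vic, Yan}
… ∩ ⟦that blocked Uma⟧ = {Ivy, Rae, Sam, Uma, Vic, Yan} ∩ {Finn, Ivy, Jo, Sam, Tess, Uma, Vic, Yan} = {Ivy, Sam, Uma, Vic, Yan}
… ∩ ⟦light⟧ = {Ivy, Sam, Uma, Vic, Yan} ∩ {Ivy, Jo, Ona, Rae, Sam, Uma, Yan} = {Ivy, Sam, Uma, Yan}
⟦light kite that blocked Uma⟧ = {Ivy, Sam, Uma, Yan}; Sam ∈ this set.

yes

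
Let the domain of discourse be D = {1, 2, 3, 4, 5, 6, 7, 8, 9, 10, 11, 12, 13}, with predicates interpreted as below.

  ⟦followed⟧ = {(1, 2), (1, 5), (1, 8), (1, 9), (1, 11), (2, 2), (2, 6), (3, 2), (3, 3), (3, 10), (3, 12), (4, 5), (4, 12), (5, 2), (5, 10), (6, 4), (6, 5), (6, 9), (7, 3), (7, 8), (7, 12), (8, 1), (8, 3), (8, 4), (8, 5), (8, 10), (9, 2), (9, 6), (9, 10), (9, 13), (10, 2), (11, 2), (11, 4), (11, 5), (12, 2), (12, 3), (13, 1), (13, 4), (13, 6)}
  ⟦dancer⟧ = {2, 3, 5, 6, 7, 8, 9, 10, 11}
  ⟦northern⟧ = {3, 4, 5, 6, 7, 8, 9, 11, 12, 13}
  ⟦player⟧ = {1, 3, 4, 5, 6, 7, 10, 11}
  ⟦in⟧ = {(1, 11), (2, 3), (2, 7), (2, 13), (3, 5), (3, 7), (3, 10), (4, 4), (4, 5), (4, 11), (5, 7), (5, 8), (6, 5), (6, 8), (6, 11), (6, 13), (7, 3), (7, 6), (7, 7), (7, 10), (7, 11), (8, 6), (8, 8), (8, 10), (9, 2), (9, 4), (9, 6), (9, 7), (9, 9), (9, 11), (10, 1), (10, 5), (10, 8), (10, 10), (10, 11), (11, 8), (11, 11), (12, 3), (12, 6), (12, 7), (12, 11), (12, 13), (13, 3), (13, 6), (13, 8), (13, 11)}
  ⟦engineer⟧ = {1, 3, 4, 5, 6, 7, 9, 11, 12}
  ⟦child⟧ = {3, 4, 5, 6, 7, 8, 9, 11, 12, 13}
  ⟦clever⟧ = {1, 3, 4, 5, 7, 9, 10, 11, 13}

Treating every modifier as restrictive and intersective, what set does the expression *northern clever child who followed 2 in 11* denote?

{9, 11}

⟦who followed 2⟧ = {x : ⟨x, 2⟩ ∈ ⟦followed⟧} = {1, 2, 3, 5, 9, 10, 11, 12}
⟦in 11⟧ = {x : ⟨x, 11⟩ ∈ ⟦in⟧} = {1, 4, 6, 7, 9, 10, 11, 12, 13}
⟦child⟧ = {3, 4, 5, 6, 7, 8, 9, 11, 12, 13}
… ∩ ⟦who followed 2⟧ = {3, 4, 5, 6, 7, 8, 9, 11, 12, 13} ∩ {1, 2, 3, 5, 9, 10, 11, 12} = {3, 5, 9, 11, 12}
… ∩ ⟦in 11⟧ = {3, 5, 9, 11, 12} ∩ {1, 4, 6, 7, 9, 10, 11, 12, 13} = {9, 11, 12}
… ∩ ⟦northern⟧ = {9, 11, 12} ∩ {3, 4, 5, 6, 7, 8, 9, 11, 12, 13} = {9, 11, 12}
… ∩ ⟦clever⟧ = {9, 11, 12} ∩ {1, 3, 4, 5, 7, 9, 10, 11, 13} = {9, 11}
So ⟦northern clever child who followed 2 in 11⟧ = {9, 11}.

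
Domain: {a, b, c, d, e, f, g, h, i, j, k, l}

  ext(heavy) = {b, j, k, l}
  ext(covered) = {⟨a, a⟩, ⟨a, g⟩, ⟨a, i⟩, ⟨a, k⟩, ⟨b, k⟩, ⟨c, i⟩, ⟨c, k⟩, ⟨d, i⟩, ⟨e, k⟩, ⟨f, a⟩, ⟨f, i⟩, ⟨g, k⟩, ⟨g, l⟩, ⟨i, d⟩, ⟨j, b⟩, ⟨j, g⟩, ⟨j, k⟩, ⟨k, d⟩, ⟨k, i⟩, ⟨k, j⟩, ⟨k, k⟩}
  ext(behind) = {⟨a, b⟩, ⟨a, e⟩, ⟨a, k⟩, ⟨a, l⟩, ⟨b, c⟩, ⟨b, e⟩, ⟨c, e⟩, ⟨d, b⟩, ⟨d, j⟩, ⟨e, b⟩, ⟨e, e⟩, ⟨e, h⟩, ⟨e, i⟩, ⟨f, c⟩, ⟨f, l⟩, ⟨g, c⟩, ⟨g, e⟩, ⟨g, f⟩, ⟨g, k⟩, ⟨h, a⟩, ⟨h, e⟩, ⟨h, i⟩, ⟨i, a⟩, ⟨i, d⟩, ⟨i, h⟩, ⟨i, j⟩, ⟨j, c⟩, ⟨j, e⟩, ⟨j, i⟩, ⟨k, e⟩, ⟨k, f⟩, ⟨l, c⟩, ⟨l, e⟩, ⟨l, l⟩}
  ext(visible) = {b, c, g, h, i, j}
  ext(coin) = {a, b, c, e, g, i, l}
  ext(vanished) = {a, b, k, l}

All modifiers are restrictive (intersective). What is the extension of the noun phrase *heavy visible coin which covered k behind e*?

{b}

⟦which covered k⟧ = {x : ⟨x, k⟩ ∈ ⟦covered⟧} = {a, b, c, e, g, j, k}
⟦behind e⟧ = {x : ⟨x, e⟩ ∈ ⟦behind⟧} = {a, b, c, e, g, h, j, k, l}
⟦coin⟧ = {a, b, c, e, g, i, l}
… ∩ ⟦which covered k⟧ = {a, b, c, e, g, i, l} ∩ {a, b, c, e, g, j, k} = {a, b, c, e, g}
… ∩ ⟦behind e⟧ = {a, b, c, e, g} ∩ {a, b, c, e, g, h, j, k, l} = {a, b, c, e, g}
… ∩ ⟦heavy⟧ = {a, b, c, e, g} ∩ {b, j, k, l} = {b}
… ∩ ⟦visible⟧ = {b} ∩ {b, c, g, h, i, j} = {b}
So ⟦heavy visible coin which covered k behind e⟧ = {b}.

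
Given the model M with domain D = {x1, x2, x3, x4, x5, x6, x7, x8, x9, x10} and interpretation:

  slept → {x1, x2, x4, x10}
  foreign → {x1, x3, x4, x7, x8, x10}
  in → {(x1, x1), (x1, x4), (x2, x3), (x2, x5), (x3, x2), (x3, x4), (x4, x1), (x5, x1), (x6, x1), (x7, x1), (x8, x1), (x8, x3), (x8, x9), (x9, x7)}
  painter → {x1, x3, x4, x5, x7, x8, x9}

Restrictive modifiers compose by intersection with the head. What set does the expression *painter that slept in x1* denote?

{x1, x4}

⟦that slept⟧ = ⟦slept⟧ = {x1, x2, x4, x10}
⟦in x1⟧ = {x : ⟨x, x1⟩ ∈ ⟦in⟧} = {x1, x4, x5, x6, x7, x8}
⟦painter⟧ = {x1, x3, x4, x5, x7, x8, x9}
… ∩ ⟦that slept⟧ = {x1, x3, x4, x5, x7, x8, x9} ∩ {x1, x2, x4, x10} = {x1, x4}
… ∩ ⟦in x1⟧ = {x1, x4} ∩ {x1, x4, x5, x6, x7, x8} = {x1, x4}
So ⟦painter that slept in x1⟧ = {x1, x4}.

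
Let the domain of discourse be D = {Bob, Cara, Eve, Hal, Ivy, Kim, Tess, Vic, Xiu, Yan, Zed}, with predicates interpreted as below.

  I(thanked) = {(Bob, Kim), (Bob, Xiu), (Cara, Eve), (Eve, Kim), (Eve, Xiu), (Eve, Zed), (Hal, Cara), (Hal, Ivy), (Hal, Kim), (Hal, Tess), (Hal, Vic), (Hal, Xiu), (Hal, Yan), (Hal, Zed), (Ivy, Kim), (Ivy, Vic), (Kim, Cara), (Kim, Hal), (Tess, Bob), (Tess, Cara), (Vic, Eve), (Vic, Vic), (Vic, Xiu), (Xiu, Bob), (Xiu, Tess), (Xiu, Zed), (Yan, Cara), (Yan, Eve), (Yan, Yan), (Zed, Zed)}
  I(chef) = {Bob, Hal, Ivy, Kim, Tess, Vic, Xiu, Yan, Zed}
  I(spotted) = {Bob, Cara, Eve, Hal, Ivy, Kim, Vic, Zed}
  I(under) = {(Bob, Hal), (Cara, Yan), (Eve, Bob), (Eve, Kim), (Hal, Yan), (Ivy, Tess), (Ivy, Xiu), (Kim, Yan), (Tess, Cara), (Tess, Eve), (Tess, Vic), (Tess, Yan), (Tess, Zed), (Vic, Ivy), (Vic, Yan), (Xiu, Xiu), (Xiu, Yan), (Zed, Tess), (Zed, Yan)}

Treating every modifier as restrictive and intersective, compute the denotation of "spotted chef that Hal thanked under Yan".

{Kim, Vic, Zed}

⟦that Hal thanked⟧ = {x : ⟨Hal, x⟩ ∈ ⟦thanked⟧} = {Cara, Ivy, Kim, Tess, Vic, Xiu, Yan, Zed}
⟦under Yan⟧ = {x : ⟨x, Yan⟩ ∈ ⟦under⟧} = {Cara, Hal, Kim, Tess, Vic, Xiu, Zed}
⟦chef⟧ = {Bob, Hal, Ivy, Kim, Tess, Vic, Xiu, Yan, Zed}
… ∩ ⟦that Hal thanked⟧ = {Bob, Hal, Ivy, Kim, Tess, Vic, Xiu, Yan, Zed} ∩ {Cara, Ivy, Kim, Tess, Vic, Xiu, Yan, Zed} = {Ivy, Kim, Tess, Vic, Xiu, Yan, Zed}
… ∩ ⟦under Yan⟧ = {Ivy, Kim, Tess, Vic, Xiu, Yan, Zed} ∩ {Cara, Hal, Kim, Tess, Vic, Xiu, Zed} = {Kim, Tess, Vic, Xiu, Zed}
… ∩ ⟦spotted⟧ = {Kim, Tess, Vic, Xiu, Zed} ∩ {Bob, Cara, Eve, Hal, Ivy, Kim, Vic, Zed} = {Kim, Vic, Zed}
So ⟦spotted chef that Hal thanked under Yan⟧ = {Kim, Vic, Zed}.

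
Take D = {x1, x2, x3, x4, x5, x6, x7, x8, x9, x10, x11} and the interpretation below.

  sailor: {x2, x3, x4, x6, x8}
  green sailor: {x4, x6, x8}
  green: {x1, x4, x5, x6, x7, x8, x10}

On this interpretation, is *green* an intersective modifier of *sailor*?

⟦green⟧ ∩ ⟦sailor⟧ = {x1, x4, x5, x6, x7, x8, x10} ∩ {x2, x3, x4, x6, x8} = {x4, x6, x8}
Observed ⟦green sailor⟧ = {x4, x6, x8}.
These coincide, so the modifier is intersective here.

yes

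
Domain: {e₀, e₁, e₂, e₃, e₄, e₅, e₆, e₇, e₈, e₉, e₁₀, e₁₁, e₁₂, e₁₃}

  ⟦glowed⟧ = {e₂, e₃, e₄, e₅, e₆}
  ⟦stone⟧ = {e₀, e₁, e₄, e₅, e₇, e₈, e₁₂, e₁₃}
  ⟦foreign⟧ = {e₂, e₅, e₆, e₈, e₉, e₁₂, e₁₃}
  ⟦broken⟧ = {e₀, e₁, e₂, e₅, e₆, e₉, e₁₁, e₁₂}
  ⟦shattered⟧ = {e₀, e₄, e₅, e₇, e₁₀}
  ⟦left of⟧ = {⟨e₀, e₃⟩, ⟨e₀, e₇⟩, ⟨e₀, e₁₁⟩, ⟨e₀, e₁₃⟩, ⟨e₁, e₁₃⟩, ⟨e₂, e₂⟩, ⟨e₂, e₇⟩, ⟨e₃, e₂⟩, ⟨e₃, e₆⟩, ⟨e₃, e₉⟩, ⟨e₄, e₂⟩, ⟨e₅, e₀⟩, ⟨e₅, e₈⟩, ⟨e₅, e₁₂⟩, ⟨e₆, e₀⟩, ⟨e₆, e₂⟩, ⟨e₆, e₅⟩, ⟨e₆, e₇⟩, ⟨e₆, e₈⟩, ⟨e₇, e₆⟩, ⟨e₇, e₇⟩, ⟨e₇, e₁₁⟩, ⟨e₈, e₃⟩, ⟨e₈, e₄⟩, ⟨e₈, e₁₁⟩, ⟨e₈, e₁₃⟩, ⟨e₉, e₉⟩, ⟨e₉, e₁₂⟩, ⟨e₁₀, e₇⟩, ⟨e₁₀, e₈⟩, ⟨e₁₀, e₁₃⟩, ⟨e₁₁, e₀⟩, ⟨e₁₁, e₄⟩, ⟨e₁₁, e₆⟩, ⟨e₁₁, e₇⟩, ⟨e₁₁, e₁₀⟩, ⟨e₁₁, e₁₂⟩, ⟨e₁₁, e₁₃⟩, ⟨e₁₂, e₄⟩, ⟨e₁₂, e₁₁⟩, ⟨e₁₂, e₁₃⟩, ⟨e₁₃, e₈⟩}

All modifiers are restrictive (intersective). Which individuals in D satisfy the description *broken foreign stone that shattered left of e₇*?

⟦that shattered⟧ = ⟦shattered⟧ = {e₀, e₄, e₅, e₇, e₁₀}
⟦left of e₇⟧ = {x : ⟨x, e₇⟩ ∈ ⟦left of⟧} = {e₀, e₂, e₆, e₇, e₁₀, e₁₁}
⟦stone⟧ = {e₀, e₁, e₄, e₅, e₇, e₈, e₁₂, e₁₃}
… ∩ ⟦that shattered⟧ = {e₀, e₁, e₄, e₅, e₇, e₈, e₁₂, e₁₃} ∩ {e₀, e₄, e₅, e₇, e₁₀} = {e₀, e₄, e₅, e₇}
… ∩ ⟦left of e₇⟧ = {e₀, e₄, e₅, e₇} ∩ {e₀, e₂, e₆, e₇, e₁₀, e₁₁} = {e₀, e₇}
… ∩ ⟦broken⟧ = {e₀, e₇} ∩ {e₀, e₁, e₂, e₅, e₆, e₉, e₁₁, e₁₂} = {e₀}
… ∩ ⟦foreign⟧ = {e₀} ∩ {e₂, e₅, e₆, e₈, e₉, e₁₂, e₁₃} = ∅
So ⟦broken foreign stone that shattered left of e₇⟧ = { }.

{ }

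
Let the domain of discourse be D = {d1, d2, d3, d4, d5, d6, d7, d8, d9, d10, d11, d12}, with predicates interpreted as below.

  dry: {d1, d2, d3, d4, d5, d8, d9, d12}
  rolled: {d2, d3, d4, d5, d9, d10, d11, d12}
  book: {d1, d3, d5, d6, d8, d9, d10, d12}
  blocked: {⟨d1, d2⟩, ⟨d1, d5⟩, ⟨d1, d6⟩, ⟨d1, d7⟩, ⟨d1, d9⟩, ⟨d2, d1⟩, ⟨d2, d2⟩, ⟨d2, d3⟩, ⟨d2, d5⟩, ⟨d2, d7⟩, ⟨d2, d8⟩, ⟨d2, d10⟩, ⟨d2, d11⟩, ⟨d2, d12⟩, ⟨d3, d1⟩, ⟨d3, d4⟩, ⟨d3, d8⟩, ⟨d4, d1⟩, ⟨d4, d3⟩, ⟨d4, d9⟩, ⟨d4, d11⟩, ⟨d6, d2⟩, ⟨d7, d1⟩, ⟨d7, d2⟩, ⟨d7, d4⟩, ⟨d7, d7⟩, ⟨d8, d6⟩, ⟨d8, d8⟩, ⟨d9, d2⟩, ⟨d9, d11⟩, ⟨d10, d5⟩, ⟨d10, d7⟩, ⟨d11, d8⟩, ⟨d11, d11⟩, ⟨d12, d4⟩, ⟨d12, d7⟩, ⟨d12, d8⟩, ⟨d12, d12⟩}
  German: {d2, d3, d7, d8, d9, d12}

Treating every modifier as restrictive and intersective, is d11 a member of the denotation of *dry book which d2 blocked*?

no

⟦which d2 blocked⟧ = {x : ⟨d2, x⟩ ∈ ⟦blocked⟧} = {d1, d2, d3, d5, d7, d8, d10, d11, d12}
⟦book⟧ = {d1, d3, d5, d6, d8, d9, d10, d12}
… ∩ ⟦which d2 blocked⟧ = {d1, d3, d5, d6, d8, d9, d10, d12} ∩ {d1, d2, d3, d5, d7, d8, d10, d11, d12} = {d1, d3, d5, d8, d10, d12}
… ∩ ⟦dry⟧ = {d1, d3, d5, d8, d10, d12} ∩ {d1, d2, d3, d4, d5, d8, d9, d12} = {d1, d3, d5, d8, d12}
⟦dry book which d2 blocked⟧ = {d1, d3, d5, d8, d12}; d11 ∉ this set.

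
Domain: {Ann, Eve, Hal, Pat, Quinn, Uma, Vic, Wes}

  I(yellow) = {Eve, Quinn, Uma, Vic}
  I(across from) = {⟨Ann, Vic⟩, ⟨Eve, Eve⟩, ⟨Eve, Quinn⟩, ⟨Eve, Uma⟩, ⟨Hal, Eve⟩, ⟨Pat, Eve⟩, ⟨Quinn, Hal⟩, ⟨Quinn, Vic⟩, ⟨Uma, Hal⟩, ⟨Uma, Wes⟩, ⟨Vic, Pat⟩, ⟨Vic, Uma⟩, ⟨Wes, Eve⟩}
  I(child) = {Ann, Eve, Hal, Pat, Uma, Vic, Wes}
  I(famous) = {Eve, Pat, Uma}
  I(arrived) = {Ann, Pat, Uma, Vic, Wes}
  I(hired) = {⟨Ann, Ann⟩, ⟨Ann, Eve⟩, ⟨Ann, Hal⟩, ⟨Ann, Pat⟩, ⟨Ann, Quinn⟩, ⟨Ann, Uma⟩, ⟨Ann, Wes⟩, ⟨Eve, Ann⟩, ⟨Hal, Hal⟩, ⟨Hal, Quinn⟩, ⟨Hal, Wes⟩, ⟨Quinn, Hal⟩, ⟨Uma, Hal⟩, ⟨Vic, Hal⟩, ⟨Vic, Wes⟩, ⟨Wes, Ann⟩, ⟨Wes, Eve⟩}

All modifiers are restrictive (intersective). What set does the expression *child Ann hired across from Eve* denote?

⟦Ann hired⟧ = {x : ⟨Ann, x⟩ ∈ ⟦hired⟧} = {Ann, Eve, Hal, Pat, Quinn, Uma, Wes}
⟦across from Eve⟧ = {x : ⟨x, Eve⟩ ∈ ⟦across from⟧} = {Eve, Hal, Pat, Wes}
⟦child⟧ = {Ann, Eve, Hal, Pat, Uma, Vic, Wes}
… ∩ ⟦Ann hired⟧ = {Ann, Eve, Hal, Pat, Uma, Vic, Wes} ∩ {Ann, Eve, Hal, Pat, Quinn, Uma, Wes} = {Ann, Eve, Hal, Pat, Uma, Wes}
… ∩ ⟦across from Eve⟧ = {Ann, Eve, Hal, Pat, Uma, Wes} ∩ {Eve, Hal, Pat, Wes} = {Eve, Hal, Pat, Wes}
So ⟦child Ann hired across from Eve⟧ = {Eve, Hal, Pat, Wes}.

{Eve, Hal, Pat, Wes}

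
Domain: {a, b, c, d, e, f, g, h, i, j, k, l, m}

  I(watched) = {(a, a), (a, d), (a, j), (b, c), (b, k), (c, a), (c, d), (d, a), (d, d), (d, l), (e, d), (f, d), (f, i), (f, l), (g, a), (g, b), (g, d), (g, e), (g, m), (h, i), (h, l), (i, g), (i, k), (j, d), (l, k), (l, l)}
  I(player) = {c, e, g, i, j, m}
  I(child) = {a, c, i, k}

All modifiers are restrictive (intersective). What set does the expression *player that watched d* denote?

⟦that watched d⟧ = {x : ⟨x, d⟩ ∈ ⟦watched⟧} = {a, c, d, e, f, g, j}
⟦player⟧ = {c, e, g, i, j, m}
… ∩ ⟦that watched d⟧ = {c, e, g, i, j, m} ∩ {a, c, d, e, f, g, j} = {c, e, g, j}
So ⟦player that watched d⟧ = {c, e, g, j}.

{c, e, g, j}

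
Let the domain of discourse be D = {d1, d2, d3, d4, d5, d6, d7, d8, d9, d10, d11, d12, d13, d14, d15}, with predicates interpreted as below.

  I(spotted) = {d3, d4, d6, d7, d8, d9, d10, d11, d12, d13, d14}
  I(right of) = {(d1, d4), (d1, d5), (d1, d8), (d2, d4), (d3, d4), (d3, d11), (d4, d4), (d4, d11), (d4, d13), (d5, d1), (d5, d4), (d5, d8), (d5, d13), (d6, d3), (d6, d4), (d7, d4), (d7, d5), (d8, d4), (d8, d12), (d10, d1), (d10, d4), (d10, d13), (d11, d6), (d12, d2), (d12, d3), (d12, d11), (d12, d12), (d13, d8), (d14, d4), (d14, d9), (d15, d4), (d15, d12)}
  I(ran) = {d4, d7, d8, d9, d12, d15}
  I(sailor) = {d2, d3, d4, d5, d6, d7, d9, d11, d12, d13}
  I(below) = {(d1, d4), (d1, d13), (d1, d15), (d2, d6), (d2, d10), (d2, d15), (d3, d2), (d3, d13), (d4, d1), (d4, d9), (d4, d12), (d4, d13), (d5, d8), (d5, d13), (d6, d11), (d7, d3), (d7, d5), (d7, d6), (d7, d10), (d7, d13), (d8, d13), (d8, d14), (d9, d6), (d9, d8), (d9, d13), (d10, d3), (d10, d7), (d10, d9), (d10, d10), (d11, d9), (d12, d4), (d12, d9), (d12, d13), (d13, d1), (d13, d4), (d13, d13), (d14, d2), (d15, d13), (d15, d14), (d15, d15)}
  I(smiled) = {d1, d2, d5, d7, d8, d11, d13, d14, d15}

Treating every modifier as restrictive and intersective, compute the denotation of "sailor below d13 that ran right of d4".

⟦below d13⟧ = {x : ⟨x, d13⟩ ∈ ⟦below⟧} = {d1, d3, d4, d5, d7, d8, d9, d12, d13, d15}
⟦that ran⟧ = ⟦ran⟧ = {d4, d7, d8, d9, d12, d15}
⟦right of d4⟧ = {x : ⟨x, d4⟩ ∈ ⟦right of⟧} = {d1, d2, d3, d4, d5, d6, d7, d8, d10, d14, d15}
⟦sailor⟧ = {d2, d3, d4, d5, d6, d7, d9, d11, d12, d13}
… ∩ ⟦below d13⟧ = {d2, d3, d4, d5, d6, d7, d9, d11, d12, d13} ∩ {d1, d3, d4, d5, d7, d8, d9, d12, d13, d15} = {d3, d4, d5, d7, d9, d12, d13}
… ∩ ⟦that ran⟧ = {d3, d4, d5, d7, d9, d12, d13} ∩ {d4, d7, d8, d9, d12, d15} = {d4, d7, d9, d12}
… ∩ ⟦right of d4⟧ = {d4, d7, d9, d12} ∩ {d1, d2, d3, d4, d5, d6, d7, d8, d10, d14, d15} = {d4, d7}
So ⟦sailor below d13 that ran right of d4⟧ = {d4, d7}.

{d4, d7}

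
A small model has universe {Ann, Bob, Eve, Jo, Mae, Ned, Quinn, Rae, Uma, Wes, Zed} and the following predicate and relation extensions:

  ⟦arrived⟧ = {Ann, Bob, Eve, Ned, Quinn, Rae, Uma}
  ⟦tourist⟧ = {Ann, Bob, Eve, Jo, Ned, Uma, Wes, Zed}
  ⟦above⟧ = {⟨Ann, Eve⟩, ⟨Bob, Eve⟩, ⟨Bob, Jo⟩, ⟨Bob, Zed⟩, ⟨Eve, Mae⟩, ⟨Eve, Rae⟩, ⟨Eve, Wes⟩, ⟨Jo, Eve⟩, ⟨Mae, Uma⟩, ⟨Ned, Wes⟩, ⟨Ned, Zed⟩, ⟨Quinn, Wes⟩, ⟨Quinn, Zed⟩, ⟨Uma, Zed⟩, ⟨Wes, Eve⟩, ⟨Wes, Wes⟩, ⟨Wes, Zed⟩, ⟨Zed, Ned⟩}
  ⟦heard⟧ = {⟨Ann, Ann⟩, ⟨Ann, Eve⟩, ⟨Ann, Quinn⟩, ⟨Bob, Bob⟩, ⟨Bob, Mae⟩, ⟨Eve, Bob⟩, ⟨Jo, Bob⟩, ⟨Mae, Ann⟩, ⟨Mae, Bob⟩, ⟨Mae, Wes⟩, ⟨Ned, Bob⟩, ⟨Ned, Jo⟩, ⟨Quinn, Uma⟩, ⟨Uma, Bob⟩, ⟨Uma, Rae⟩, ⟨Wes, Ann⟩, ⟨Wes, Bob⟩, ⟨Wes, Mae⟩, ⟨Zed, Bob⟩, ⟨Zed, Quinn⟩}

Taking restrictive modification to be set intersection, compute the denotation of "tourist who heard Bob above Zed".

{Bob, Ned, Uma, Wes}

⟦who heard Bob⟧ = {x : ⟨x, Bob⟩ ∈ ⟦heard⟧} = {Bob, Eve, Jo, Mae, Ned, Uma, Wes, Zed}
⟦above Zed⟧ = {x : ⟨x, Zed⟩ ∈ ⟦above⟧} = {Bob, Ned, Quinn, Uma, Wes}
⟦tourist⟧ = {Ann, Bob, Eve, Jo, Ned, Uma, Wes, Zed}
… ∩ ⟦who heard Bob⟧ = {Ann, Bob, Eve, Jo, Ned, Uma, Wes, Zed} ∩ {Bob, Eve, Jo, Mae, Ned, Uma, Wes, Zed} = {Bob, Eve, Jo, Ned, Uma, Wes, Zed}
… ∩ ⟦above Zed⟧ = {Bob, Eve, Jo, Ned, Uma, Wes, Zed} ∩ {Bob, Ned, Quinn, Uma, Wes} = {Bob, Ned, Uma, Wes}
So ⟦tourist who heard Bob above Zed⟧ = {Bob, Ned, Uma, Wes}.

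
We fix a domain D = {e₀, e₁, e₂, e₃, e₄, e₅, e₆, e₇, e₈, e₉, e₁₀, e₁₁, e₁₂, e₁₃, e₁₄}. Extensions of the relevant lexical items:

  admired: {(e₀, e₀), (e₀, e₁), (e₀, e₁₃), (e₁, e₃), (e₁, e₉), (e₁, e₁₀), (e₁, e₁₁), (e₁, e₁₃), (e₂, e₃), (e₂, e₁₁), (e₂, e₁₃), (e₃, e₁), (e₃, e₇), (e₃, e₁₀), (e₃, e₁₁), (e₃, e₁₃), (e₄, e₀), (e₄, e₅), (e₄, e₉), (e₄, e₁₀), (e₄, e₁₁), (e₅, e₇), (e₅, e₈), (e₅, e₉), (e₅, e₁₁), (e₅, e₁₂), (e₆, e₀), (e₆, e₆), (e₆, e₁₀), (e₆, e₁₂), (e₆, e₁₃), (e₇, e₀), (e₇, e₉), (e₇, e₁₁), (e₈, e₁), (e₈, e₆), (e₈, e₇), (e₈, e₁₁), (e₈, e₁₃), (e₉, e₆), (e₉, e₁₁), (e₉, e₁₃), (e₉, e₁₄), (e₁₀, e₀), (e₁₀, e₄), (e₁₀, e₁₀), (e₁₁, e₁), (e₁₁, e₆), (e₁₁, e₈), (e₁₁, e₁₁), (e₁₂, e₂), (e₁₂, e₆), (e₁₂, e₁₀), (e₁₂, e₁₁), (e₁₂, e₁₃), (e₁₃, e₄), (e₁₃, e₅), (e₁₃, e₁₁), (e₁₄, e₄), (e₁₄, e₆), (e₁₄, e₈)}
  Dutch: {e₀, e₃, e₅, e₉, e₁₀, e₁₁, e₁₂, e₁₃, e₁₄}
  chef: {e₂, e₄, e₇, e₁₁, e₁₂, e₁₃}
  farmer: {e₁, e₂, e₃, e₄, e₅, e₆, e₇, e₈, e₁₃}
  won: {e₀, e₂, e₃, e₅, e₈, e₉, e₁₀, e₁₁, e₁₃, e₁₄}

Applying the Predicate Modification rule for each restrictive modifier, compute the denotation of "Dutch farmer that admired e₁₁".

⟦that admired e₁₁⟧ = {x : ⟨x, e₁₁⟩ ∈ ⟦admired⟧} = {e₁, e₂, e₃, e₄, e₅, e₇, e₈, e₉, e₁₁, e₁₂, e₁₃}
⟦farmer⟧ = {e₁, e₂, e₃, e₄, e₅, e₆, e₇, e₈, e₁₃}
… ∩ ⟦that admired e₁₁⟧ = {e₁, e₂, e₃, e₄, e₅, e₆, e₇, e₈, e₁₃} ∩ {e₁, e₂, e₃, e₄, e₅, e₇, e₈, e₉, e₁₁, e₁₂, e₁₃} = {e₁, e₂, e₃, e₄, e₅, e₇, e₈, e₁₃}
… ∩ ⟦Dutch⟧ = {e₁, e₂, e₃, e₄, e₅, e₇, e₈, e₁₃} ∩ {e₀, e₃, e₅, e₉, e₁₀, e₁₁, e₁₂, e₁₃, e₁₄} = {e₃, e₅, e₁₃}
So ⟦Dutch farmer that admired e₁₁⟧ = {e₃, e₅, e₁₃}.

{e₃, e₅, e₁₃}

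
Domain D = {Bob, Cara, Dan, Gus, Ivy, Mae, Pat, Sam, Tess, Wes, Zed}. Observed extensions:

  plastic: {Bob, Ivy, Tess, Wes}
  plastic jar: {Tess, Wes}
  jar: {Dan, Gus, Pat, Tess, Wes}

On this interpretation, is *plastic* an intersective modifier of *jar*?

yes

⟦plastic⟧ ∩ ⟦jar⟧ = {Bob, Ivy, Tess, Wes} ∩ {Dan, Gus, Pat, Tess, Wes} = {Tess, Wes}
Observed ⟦plastic jar⟧ = {Tess, Wes}.
These coincide, so the modifier is intersective here.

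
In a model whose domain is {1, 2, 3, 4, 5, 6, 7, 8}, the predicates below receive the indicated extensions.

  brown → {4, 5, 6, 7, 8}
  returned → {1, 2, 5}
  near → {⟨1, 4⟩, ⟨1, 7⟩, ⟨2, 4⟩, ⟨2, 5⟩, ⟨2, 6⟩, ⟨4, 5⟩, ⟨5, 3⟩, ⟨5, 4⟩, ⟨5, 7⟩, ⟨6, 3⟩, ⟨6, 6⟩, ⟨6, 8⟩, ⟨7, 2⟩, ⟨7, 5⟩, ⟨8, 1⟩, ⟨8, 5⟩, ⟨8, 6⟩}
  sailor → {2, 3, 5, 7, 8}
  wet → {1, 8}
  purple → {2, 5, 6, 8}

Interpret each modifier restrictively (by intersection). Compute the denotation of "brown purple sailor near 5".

{8}

⟦near 5⟧ = {x : ⟨x, 5⟩ ∈ ⟦near⟧} = {2, 4, 7, 8}
⟦sailor⟧ = {2, 3, 5, 7, 8}
… ∩ ⟦near 5⟧ = {2, 3, 5, 7, 8} ∩ {2, 4, 7, 8} = {2, 7, 8}
… ∩ ⟦brown⟧ = {2, 7, 8} ∩ {4, 5, 6, 7, 8} = {7, 8}
… ∩ ⟦purple⟧ = {7, 8} ∩ {2, 5, 6, 8} = {8}
So ⟦brown purple sailor near 5⟧ = {8}.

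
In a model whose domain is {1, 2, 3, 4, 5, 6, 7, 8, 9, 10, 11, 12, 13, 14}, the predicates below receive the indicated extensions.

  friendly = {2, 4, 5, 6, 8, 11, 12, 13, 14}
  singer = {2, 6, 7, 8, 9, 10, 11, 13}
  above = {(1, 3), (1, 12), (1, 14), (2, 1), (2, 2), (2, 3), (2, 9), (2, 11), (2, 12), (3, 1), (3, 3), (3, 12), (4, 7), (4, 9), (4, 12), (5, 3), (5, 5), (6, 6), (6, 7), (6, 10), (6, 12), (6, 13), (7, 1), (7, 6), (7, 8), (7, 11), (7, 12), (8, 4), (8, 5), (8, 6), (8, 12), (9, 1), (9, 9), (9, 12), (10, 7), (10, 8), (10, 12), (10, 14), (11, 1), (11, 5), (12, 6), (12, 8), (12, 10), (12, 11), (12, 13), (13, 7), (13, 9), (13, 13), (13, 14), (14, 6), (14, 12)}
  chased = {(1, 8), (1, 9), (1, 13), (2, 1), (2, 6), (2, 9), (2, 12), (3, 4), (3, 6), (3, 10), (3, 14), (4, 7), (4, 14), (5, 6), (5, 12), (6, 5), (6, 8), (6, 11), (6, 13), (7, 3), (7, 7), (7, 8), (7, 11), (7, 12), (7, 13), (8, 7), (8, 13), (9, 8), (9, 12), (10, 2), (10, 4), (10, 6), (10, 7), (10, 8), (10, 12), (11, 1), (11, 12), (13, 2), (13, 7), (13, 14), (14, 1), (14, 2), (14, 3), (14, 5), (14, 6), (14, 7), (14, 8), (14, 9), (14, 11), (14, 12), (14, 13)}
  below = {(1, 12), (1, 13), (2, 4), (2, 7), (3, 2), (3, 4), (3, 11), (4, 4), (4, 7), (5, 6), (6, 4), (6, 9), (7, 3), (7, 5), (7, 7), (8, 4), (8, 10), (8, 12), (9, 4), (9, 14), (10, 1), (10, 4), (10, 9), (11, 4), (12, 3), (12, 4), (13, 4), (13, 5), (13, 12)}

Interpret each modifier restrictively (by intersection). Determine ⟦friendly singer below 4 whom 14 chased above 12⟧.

⟦below 4⟧ = {x : ⟨x, 4⟩ ∈ ⟦below⟧} = {2, 3, 4, 6, 8, 9, 10, 11, 12, 13}
⟦whom 14 chased⟧ = {x : ⟨14, x⟩ ∈ ⟦chased⟧} = {1, 2, 3, 5, 6, 7, 8, 9, 11, 12, 13}
⟦above 12⟧ = {x : ⟨x, 12⟩ ∈ ⟦above⟧} = {1, 2, 3, 4, 6, 7, 8, 9, 10, 14}
⟦singer⟧ = {2, 6, 7, 8, 9, 10, 11, 13}
… ∩ ⟦below 4⟧ = {2, 6, 7, 8, 9, 10, 11, 13} ∩ {2, 3, 4, 6, 8, 9, 10, 11, 12, 13} = {2, 6, 8, 9, 10, 11, 13}
… ∩ ⟦whom 14 chased⟧ = {2, 6, 8, 9, 10, 11, 13} ∩ {1, 2, 3, 5, 6, 7, 8, 9, 11, 12, 13} = {2, 6, 8, 9, 11, 13}
… ∩ ⟦above 12⟧ = {2, 6, 8, 9, 11, 13} ∩ {1, 2, 3, 4, 6, 7, 8, 9, 10, 14} = {2, 6, 8, 9}
… ∩ ⟦friendly⟧ = {2, 6, 8, 9} ∩ {2, 4, 5, 6, 8, 11, 12, 13, 14} = {2, 6, 8}
So ⟦friendly singer below 4 whom 14 chased above 12⟧ = {2, 6, 8}.

{2, 6, 8}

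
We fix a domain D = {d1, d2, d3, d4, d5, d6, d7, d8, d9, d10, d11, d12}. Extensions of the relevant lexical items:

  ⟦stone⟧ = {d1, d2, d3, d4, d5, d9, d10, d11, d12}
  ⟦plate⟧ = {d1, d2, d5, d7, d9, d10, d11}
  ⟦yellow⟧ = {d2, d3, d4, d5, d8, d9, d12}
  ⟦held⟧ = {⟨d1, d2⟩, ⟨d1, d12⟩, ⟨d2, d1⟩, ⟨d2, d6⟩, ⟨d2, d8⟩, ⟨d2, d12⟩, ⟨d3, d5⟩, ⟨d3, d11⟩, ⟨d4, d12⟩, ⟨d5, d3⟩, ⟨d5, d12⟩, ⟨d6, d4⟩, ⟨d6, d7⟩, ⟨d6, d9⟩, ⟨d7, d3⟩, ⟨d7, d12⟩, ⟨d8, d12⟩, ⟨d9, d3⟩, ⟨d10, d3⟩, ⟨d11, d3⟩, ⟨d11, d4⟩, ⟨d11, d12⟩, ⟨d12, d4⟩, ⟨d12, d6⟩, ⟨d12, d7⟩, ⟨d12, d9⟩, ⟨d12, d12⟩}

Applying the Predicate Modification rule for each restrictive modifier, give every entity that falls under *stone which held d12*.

⟦which held d12⟧ = {x : ⟨x, d12⟩ ∈ ⟦held⟧} = {d1, d2, d4, d5, d7, d8, d11, d12}
⟦stone⟧ = {d1, d2, d3, d4, d5, d9, d10, d11, d12}
… ∩ ⟦which held d12⟧ = {d1, d2, d3, d4, d5, d9, d10, d11, d12} ∩ {d1, d2, d4, d5, d7, d8, d11, d12} = {d1, d2, d4, d5, d11, d12}
So ⟦stone which held d12⟧ = {d1, d2, d4, d5, d11, d12}.

{d1, d2, d4, d5, d11, d12}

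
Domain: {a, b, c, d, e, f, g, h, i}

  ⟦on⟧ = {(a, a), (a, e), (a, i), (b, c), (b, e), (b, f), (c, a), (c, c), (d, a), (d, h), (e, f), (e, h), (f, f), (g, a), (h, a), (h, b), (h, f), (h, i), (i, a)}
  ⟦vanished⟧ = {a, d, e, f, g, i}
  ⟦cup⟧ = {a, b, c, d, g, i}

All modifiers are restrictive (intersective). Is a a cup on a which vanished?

⟦on a⟧ = {x : ⟨x, a⟩ ∈ ⟦on⟧} = {a, c, d, g, h, i}
⟦which vanished⟧ = ⟦vanished⟧ = {a, d, e, f, g, i}
⟦cup⟧ = {a, b, c, d, g, i}
… ∩ ⟦on a⟧ = {a, b, c, d, g, i} ∩ {a, c, d, g, h, i} = {a, c, d, g, i}
… ∩ ⟦which vanished⟧ = {a, c, d, g, i} ∩ {a, d, e, f, g, i} = {a, d, g, i}
⟦cup on a which vanished⟧ = {a, d, g, i}; a ∈ this set.

yes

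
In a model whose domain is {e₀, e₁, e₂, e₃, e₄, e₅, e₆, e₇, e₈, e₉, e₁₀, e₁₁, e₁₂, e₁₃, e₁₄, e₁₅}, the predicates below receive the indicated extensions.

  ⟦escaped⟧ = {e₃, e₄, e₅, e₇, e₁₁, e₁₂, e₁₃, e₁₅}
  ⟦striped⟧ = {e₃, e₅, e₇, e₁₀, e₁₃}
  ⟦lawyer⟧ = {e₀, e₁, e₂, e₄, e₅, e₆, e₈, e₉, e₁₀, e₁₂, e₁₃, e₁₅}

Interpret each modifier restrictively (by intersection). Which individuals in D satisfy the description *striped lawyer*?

⟦lawyer⟧ = {e₀, e₁, e₂, e₄, e₅, e₆, e₈, e₉, e₁₀, e₁₂, e₁₃, e₁₅}
… ∩ ⟦striped⟧ = {e₀, e₁, e₂, e₄, e₅, e₆, e₈, e₉, e₁₀, e₁₂, e₁₃, e₁₅} ∩ {e₃, e₅, e₇, e₁₀, e₁₃} = {e₅, e₁₀, e₁₃}
So ⟦striped lawyer⟧ = {e₅, e₁₀, e₁₃}.

{e₅, e₁₀, e₁₃}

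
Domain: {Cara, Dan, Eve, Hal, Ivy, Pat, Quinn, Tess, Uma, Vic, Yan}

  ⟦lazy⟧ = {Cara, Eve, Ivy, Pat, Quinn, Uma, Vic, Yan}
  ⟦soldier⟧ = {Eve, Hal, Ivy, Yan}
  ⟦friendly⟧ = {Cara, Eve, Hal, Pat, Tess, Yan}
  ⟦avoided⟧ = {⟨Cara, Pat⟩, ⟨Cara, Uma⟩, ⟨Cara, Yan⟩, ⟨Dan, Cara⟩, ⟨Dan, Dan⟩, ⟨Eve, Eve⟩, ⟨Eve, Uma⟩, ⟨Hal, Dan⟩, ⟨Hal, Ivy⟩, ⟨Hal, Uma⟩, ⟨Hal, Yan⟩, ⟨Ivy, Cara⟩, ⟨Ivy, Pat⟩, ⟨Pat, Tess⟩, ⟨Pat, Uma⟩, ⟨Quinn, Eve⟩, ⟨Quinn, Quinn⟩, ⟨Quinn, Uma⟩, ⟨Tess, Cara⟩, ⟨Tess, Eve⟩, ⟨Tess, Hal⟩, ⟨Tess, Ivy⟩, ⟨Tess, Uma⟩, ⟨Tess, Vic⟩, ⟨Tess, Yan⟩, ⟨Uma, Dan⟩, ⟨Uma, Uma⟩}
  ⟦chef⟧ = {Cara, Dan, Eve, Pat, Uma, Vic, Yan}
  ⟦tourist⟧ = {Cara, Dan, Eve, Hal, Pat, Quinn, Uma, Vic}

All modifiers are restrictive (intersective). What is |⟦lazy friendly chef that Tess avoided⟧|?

3

⟦that Tess avoided⟧ = {x : ⟨Tess, x⟩ ∈ ⟦avoided⟧} = {Cara, Eve, Hal, Ivy, Uma, Vic, Yan}
⟦chef⟧ = {Cara, Dan, Eve, Pat, Uma, Vic, Yan}
… ∩ ⟦that Tess avoided⟧ = {Cara, Dan, Eve, Pat, Uma, Vic, Yan} ∩ {Cara, Eve, Hal, Ivy, Uma, Vic, Yan} = {Cara, Eve, Uma, Vic, Yan}
… ∩ ⟦lazy⟧ = {Cara, Eve, Uma, Vic, Yan} ∩ {Cara, Eve, Ivy, Pat, Quinn, Uma, Vic, Yan} = {Cara, Eve, Uma, Vic, Yan}
… ∩ ⟦friendly⟧ = {Cara, Eve, Uma, Vic, Yan} ∩ {Cara, Eve, Hal, Pat, Tess, Yan} = {Cara, Eve, Yan}
⟦lazy friendly chef that Tess avoided⟧ = {Cara, Eve, Yan}, so the cardinality is 3.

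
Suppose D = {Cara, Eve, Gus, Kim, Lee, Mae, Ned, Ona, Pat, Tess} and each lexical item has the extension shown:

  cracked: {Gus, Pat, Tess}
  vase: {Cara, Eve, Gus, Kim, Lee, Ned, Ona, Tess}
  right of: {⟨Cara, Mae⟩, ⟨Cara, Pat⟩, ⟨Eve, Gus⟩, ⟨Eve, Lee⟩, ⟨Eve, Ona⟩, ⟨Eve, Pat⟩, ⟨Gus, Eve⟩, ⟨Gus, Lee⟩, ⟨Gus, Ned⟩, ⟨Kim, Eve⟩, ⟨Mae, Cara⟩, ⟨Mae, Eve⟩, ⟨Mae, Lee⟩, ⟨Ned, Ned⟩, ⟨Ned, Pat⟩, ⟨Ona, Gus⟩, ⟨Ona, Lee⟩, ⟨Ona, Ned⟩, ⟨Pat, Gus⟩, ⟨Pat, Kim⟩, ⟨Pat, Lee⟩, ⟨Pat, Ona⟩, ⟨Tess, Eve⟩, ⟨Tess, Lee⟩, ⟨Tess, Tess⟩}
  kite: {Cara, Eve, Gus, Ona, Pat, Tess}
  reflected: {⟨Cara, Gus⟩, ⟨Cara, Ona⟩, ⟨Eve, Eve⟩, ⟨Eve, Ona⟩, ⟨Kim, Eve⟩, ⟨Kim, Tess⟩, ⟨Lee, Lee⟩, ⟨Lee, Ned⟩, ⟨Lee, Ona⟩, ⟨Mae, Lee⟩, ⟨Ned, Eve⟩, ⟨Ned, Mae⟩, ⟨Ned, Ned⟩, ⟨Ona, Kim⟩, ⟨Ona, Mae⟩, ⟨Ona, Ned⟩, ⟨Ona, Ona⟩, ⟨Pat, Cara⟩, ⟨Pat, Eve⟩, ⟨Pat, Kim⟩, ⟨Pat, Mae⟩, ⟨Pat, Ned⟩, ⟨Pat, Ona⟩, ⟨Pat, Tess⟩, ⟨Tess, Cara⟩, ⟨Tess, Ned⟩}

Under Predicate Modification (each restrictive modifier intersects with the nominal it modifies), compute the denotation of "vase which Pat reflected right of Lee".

⟦which Pat reflected⟧ = {x : ⟨Pat, x⟩ ∈ ⟦reflected⟧} = {Cara, Eve, Kim, Mae, Ned, Ona, Tess}
⟦right of Lee⟧ = {x : ⟨x, Lee⟩ ∈ ⟦right of⟧} = {Eve, Gus, Mae, Ona, Pat, Tess}
⟦vase⟧ = {Cara, Eve, Gus, Kim, Lee, Ned, Ona, Tess}
… ∩ ⟦which Pat reflected⟧ = {Cara, Eve, Gus, Kim, Lee, Ned, Ona, Tess} ∩ {Cara, Eve, Kim, Mae, Ned, Ona, Tess} = {Cara, Eve, Kim, Ned, Ona, Tess}
… ∩ ⟦right of Lee⟧ = {Cara, Eve, Kim, Ned, Ona, Tess} ∩ {Eve, Gus, Mae, Ona, Pat, Tess} = {Eve, Ona, Tess}
So ⟦vase which Pat reflected right of Lee⟧ = {Eve, Ona, Tess}.

{Eve, Ona, Tess}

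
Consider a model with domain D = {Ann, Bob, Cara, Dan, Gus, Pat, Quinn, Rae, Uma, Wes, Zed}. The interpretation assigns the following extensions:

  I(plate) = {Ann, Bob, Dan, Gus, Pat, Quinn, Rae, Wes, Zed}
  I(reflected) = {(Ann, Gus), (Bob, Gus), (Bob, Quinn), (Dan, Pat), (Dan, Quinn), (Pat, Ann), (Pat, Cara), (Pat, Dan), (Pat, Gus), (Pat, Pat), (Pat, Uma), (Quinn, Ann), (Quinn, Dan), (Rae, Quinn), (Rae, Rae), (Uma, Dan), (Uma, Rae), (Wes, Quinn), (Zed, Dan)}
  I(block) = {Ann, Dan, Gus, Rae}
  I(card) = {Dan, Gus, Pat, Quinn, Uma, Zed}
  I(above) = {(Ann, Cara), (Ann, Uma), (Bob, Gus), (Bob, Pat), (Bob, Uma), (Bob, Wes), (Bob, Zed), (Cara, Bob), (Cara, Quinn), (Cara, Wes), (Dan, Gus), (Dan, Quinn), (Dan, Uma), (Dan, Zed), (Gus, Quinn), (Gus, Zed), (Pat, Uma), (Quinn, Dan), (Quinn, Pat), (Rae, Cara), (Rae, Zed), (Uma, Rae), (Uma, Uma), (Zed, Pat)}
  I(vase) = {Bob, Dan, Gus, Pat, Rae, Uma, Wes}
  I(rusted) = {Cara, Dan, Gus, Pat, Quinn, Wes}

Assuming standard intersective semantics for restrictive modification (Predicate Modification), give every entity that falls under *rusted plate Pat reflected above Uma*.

⟦Pat reflected⟧ = {x : ⟨Pat, x⟩ ∈ ⟦reflected⟧} = {Ann, Cara, Dan, Gus, Pat, Uma}
⟦above Uma⟧ = {x : ⟨x, Uma⟩ ∈ ⟦above⟧} = {Ann, Bob, Dan, Pat, Uma}
⟦plate⟧ = {Ann, Bob, Dan, Gus, Pat, Quinn, Rae, Wes, Zed}
… ∩ ⟦Pat reflected⟧ = {Ann, Bob, Dan, Gus, Pat, Quinn, Rae, Wes, Zed} ∩ {Ann, Cara, Dan, Gus, Pat, Uma} = {Ann, Dan, Gus, Pat}
… ∩ ⟦above Uma⟧ = {Ann, Dan, Gus, Pat} ∩ {Ann, Bob, Dan, Pat, Uma} = {Ann, Dan, Pat}
… ∩ ⟦rusted⟧ = {Ann, Dan, Pat} ∩ {Cara, Dan, Gus, Pat, Quinn, Wes} = {Dan, Pat}
So ⟦rusted plate Pat reflected above Uma⟧ = {Dan, Pat}.

{Dan, Pat}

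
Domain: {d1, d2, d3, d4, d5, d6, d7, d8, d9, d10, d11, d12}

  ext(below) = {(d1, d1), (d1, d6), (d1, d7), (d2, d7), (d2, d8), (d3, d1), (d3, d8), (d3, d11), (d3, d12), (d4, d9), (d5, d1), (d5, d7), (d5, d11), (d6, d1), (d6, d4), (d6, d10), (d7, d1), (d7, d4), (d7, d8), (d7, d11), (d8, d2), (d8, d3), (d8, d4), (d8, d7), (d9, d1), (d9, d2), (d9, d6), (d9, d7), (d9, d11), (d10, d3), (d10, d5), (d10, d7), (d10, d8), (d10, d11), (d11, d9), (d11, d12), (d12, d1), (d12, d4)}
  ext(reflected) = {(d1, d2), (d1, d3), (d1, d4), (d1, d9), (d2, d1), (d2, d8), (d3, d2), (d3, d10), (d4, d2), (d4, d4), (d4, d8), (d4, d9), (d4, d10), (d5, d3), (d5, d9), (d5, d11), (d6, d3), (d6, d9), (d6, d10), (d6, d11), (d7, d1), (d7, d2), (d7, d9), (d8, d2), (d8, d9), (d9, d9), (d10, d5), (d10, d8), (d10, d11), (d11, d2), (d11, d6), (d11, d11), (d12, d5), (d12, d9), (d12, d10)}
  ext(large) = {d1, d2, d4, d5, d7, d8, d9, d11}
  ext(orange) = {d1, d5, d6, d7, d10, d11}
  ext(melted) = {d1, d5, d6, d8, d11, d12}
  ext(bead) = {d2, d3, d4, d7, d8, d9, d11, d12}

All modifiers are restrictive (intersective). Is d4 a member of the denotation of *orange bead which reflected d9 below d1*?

no

⟦which reflected d9⟧ = {x : ⟨x, d9⟩ ∈ ⟦reflected⟧} = {d1, d4, d5, d6, d7, d8, d9, d12}
⟦below d1⟧ = {x : ⟨x, d1⟩ ∈ ⟦below⟧} = {d1, d3, d5, d6, d7, d9, d12}
⟦bead⟧ = {d2, d3, d4, d7, d8, d9, d11, d12}
… ∩ ⟦which reflected d9⟧ = {d2, d3, d4, d7, d8, d9, d11, d12} ∩ {d1, d4, d5, d6, d7, d8, d9, d12} = {d4, d7, d8, d9, d12}
… ∩ ⟦below d1⟧ = {d4, d7, d8, d9, d12} ∩ {d1, d3, d5, d6, d7, d9, d12} = {d7, d9, d12}
… ∩ ⟦orange⟧ = {d7, d9, d12} ∩ {d1, d5, d6, d7, d10, d11} = {d7}
⟦orange bead which reflected d9 below d1⟧ = {d7}; d4 ∉ this set.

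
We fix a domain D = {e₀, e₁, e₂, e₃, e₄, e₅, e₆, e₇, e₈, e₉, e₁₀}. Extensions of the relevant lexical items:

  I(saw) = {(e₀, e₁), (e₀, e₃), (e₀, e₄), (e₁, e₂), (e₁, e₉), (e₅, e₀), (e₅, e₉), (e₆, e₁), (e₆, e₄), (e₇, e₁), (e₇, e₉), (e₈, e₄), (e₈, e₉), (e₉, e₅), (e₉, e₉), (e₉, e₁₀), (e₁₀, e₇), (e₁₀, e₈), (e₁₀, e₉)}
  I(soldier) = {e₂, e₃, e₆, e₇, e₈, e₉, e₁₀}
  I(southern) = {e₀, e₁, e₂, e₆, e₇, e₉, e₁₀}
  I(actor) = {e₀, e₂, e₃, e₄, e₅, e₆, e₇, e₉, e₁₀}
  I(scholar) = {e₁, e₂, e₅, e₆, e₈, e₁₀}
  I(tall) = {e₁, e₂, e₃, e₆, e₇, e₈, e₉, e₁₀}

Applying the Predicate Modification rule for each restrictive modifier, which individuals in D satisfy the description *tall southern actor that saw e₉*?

⟦that saw e₉⟧ = {x : ⟨x, e₉⟩ ∈ ⟦saw⟧} = {e₁, e₅, e₇, e₈, e₉, e₁₀}
⟦actor⟧ = {e₀, e₂, e₃, e₄, e₅, e₆, e₇, e₉, e₁₀}
… ∩ ⟦that saw e₉⟧ = {e₀, e₂, e₃, e₄, e₅, e₆, e₇, e₉, e₁₀} ∩ {e₁, e₅, e₇, e₈, e₉, e₁₀} = {e₅, e₇, e₉, e₁₀}
… ∩ ⟦tall⟧ = {e₅, e₇, e₉, e₁₀} ∩ {e₁, e₂, e₃, e₆, e₇, e₈, e₉, e₁₀} = {e₇, e₉, e₁₀}
… ∩ ⟦southern⟧ = {e₇, e₉, e₁₀} ∩ {e₀, e₁, e₂, e₆, e₇, e₉, e₁₀} = {e₇, e₉, e₁₀}
So ⟦tall southern actor that saw e₉⟧ = {e₇, e₉, e₁₀}.

{e₇, e₉, e₁₀}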